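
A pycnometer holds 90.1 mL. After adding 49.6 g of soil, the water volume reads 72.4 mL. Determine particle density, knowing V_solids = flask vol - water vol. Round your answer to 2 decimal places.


Step 1: Volume of solids = flask volume - water volume with soil
Step 2: V_solids = 90.1 - 72.4 = 17.7 mL
Step 3: Particle density = mass / V_solids = 49.6 / 17.7 = 2.8 g/cm^3

2.8


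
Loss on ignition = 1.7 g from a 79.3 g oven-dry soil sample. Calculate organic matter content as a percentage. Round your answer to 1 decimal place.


Step 1: OM% = 100 * LOI / sample mass
Step 2: OM = 100 * 1.7 / 79.3
Step 3: OM = 2.1%

2.1


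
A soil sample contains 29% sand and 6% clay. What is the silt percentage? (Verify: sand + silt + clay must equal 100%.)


Step 1: sand + silt + clay = 100%
Step 2: silt = 100 - sand - clay
Step 3: silt = 100 - 29 - 6
Step 4: silt = 65%

65


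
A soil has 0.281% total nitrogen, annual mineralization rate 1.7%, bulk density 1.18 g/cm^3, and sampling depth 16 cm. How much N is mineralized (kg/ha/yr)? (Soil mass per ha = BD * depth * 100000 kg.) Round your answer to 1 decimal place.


Step 1: Soil mass per ha = BD * depth * 100000 = 1.18 * 16 * 100000 = 1888000 kg
Step 2: Total N pool = soil mass * N%/100 = 1888000 * 0.281/100 = 5305.28 kg/ha
Step 3: N mineralized = N pool * rate%/100 = 5305.28 * 1.7/100 = 90.2 kg/ha/yr

90.2


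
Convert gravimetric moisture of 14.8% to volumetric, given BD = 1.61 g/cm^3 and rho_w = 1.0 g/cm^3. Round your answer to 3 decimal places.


Step 1: theta = (w / 100) * BD / rho_w
Step 2: theta = (14.8 / 100) * 1.61 / 1.0
Step 3: theta = 0.148 * 1.61
Step 4: theta = 0.238

0.238


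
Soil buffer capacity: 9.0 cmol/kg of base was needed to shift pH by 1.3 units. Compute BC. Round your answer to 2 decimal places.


Step 1: BC = change in base / change in pH
Step 2: BC = 9.0 / 1.3
Step 3: BC = 6.92 cmol/(kg*pH unit)

6.92


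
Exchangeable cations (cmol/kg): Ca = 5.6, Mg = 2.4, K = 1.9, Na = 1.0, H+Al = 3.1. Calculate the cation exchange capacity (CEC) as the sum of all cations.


Step 1: CEC = Ca + Mg + K + Na + (H+Al)
Step 2: CEC = 5.6 + 2.4 + 1.9 + 1.0 + 3.1
Step 3: CEC = 14.0 cmol/kg

14.0


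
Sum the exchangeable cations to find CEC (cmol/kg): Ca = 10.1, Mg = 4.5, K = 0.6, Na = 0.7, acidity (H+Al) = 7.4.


Step 1: CEC = Ca + Mg + K + Na + (H+Al)
Step 2: CEC = 10.1 + 4.5 + 0.6 + 0.7 + 7.4
Step 3: CEC = 23.3 cmol/kg

23.3


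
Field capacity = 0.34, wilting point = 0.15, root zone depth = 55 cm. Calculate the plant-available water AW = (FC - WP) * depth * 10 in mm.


Step 1: Available water = (FC - WP) * depth * 10
Step 2: AW = (0.34 - 0.15) * 55 * 10
Step 3: AW = 0.19 * 55 * 10
Step 4: AW = 104.5 mm

104.5


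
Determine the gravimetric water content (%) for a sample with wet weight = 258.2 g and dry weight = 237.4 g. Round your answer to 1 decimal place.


Step 1: Water mass = wet - dry = 258.2 - 237.4 = 20.8 g
Step 2: w = 100 * water mass / dry mass
Step 3: w = 100 * 20.8 / 237.4 = 8.8%

8.8


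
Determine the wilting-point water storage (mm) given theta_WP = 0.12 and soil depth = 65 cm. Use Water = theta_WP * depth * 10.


Step 1: Water (mm) = theta_WP * depth * 10
Step 2: Water = 0.12 * 65 * 10
Step 3: Water = 78.0 mm

78.0


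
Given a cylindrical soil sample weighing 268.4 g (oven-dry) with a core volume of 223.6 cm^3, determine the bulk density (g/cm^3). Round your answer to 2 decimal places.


Step 1: Identify the formula: BD = dry mass / volume
Step 2: Substitute values: BD = 268.4 / 223.6
Step 3: BD = 1.2 g/cm^3

1.2


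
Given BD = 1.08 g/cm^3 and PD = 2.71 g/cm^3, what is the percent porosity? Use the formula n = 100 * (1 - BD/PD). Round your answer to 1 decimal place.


Step 1: Formula: n = 100 * (1 - BD / PD)
Step 2: n = 100 * (1 - 1.08 / 2.71)
Step 3: n = 100 * (1 - 0.39852)
Step 4: n = 60.1%

60.1


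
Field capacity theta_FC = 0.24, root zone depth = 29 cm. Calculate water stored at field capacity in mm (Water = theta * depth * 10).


Step 1: Water (mm) = theta_FC * depth (cm) * 10
Step 2: Water = 0.24 * 29 * 10
Step 3: Water = 69.6 mm

69.6


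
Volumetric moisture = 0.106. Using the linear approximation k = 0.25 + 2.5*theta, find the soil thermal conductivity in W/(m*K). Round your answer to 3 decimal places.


Step 1: k = 0.25 + 2.5 * theta
Step 2: k = 0.25 + 2.5 * 0.106
Step 3: k = 0.25 + 0.265
Step 4: k = 0.515 W/(m*K)

0.515


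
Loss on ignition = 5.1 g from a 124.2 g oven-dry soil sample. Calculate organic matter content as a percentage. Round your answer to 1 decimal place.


Step 1: OM% = 100 * LOI / sample mass
Step 2: OM = 100 * 5.1 / 124.2
Step 3: OM = 4.1%

4.1


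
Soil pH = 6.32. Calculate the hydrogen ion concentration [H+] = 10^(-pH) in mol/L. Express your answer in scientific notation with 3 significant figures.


Step 1: [H+] = 10^(-pH)
Step 2: [H+] = 10^(-6.32)
Step 3: [H+] = 4.79e-07 mol/L

4.79e-07


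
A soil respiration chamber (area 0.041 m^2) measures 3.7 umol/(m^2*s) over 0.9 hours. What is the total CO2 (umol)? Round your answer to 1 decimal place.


Step 1: Convert time to seconds: 0.9 hr * 3600 = 3240.0 s
Step 2: Total = flux * area * time_s
Step 3: Total = 3.7 * 0.041 * 3240.0
Step 4: Total = 491.5 umol

491.5


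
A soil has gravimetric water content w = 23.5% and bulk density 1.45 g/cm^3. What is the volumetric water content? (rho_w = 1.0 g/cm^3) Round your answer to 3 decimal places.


Step 1: theta = (w / 100) * BD / rho_w
Step 2: theta = (23.5 / 100) * 1.45 / 1.0
Step 3: theta = 0.235 * 1.45
Step 4: theta = 0.341

0.341


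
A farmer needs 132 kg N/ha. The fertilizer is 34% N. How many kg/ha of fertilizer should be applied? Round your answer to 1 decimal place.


Step 1: Fertilizer rate = target N / (N content / 100)
Step 2: Rate = 132 / (34 / 100)
Step 3: Rate = 132 / 0.34
Step 4: Rate = 388.2 kg/ha

388.2


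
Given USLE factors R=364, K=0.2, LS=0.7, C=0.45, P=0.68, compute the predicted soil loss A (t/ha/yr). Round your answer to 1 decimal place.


Step 1: A = R * K * LS * C * P
Step 2: R * K = 364 * 0.2 = 72.8
Step 3: (R*K) * LS = 72.8 * 0.7 = 50.96
Step 4: * C * P = 50.96 * 0.45 * 0.68 = 15.6
Step 5: A = 15.6 t/(ha*yr)

15.6


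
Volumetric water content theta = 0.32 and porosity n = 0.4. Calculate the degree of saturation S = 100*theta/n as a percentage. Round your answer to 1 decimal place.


Step 1: S = 100 * theta_v / n
Step 2: S = 100 * 0.32 / 0.4
Step 3: S = 80.0%

80.0


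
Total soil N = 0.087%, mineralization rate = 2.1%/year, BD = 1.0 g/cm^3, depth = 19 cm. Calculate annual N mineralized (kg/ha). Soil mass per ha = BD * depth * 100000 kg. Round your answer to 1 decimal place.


Step 1: Soil mass per ha = BD * depth * 100000 = 1.0 * 19 * 100000 = 1900000 kg
Step 2: Total N pool = soil mass * N%/100 = 1900000 * 0.087/100 = 1653.0 kg/ha
Step 3: N mineralized = N pool * rate%/100 = 1653.0 * 2.1/100 = 34.7 kg/ha/yr

34.7


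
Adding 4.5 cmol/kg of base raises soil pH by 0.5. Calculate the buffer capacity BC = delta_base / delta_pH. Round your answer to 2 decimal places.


Step 1: BC = change in base / change in pH
Step 2: BC = 4.5 / 0.5
Step 3: BC = 9.0 cmol/(kg*pH unit)

9.0


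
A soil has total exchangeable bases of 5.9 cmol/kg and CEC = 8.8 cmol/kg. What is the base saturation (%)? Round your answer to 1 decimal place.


Step 1: BS = 100 * (sum of bases) / CEC
Step 2: BS = 100 * 5.9 / 8.8
Step 3: BS = 67.0%

67.0


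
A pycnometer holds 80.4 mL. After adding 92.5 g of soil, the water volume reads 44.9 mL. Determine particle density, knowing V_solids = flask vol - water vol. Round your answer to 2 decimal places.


Step 1: Volume of solids = flask volume - water volume with soil
Step 2: V_solids = 80.4 - 44.9 = 35.5 mL
Step 3: Particle density = mass / V_solids = 92.5 / 35.5 = 2.61 g/cm^3

2.61


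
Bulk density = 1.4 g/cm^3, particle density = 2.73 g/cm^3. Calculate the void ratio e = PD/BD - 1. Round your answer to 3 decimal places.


Step 1: e = PD / BD - 1
Step 2: e = 2.73 / 1.4 - 1
Step 3: e = 1.95 - 1
Step 4: e = 0.95

0.95


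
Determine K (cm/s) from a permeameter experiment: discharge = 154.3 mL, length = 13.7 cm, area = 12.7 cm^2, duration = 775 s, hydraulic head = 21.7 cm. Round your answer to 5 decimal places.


Step 1: K = Q * L / (A * t * h)
Step 2: Numerator = 154.3 * 13.7 = 2113.91
Step 3: Denominator = 12.7 * 775 * 21.7 = 213582.25
Step 4: K = 2113.91 / 213582.25 = 0.0099 cm/s

0.0099


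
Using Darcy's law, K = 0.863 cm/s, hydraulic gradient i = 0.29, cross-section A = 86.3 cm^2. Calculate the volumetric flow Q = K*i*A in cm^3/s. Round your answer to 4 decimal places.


Step 1: Apply Darcy's law: Q = K * i * A
Step 2: Q = 0.863 * 0.29 * 86.3
Step 3: Q = 21.5983 cm^3/s

21.5983


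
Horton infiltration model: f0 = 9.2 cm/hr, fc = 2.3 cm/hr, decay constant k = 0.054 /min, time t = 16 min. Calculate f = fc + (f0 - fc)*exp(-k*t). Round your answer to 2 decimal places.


Step 1: f = fc + (f0 - fc) * exp(-k * t)
Step 2: exp(-0.054 * 16) = 0.421473
Step 3: f = 2.3 + (9.2 - 2.3) * 0.421473
Step 4: f = 2.3 + 6.9 * 0.421473
Step 5: f = 5.21 cm/hr

5.21


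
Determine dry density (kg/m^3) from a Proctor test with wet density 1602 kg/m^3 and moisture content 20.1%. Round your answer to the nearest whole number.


Step 1: Dry density = wet density / (1 + w/100)
Step 2: Dry density = 1602 / (1 + 20.1/100)
Step 3: Dry density = 1602 / 1.201
Step 4: Dry density = 1334 kg/m^3

1334


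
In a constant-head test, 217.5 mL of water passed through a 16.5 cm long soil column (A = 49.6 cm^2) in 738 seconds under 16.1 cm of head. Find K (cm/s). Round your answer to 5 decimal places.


Step 1: K = Q * L / (A * t * h)
Step 2: Numerator = 217.5 * 16.5 = 3588.75
Step 3: Denominator = 49.6 * 738 * 16.1 = 589337.28
Step 4: K = 3588.75 / 589337.28 = 0.00609 cm/s

0.00609


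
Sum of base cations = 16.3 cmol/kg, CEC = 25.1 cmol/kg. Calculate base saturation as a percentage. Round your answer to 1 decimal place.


Step 1: BS = 100 * (sum of bases) / CEC
Step 2: BS = 100 * 16.3 / 25.1
Step 3: BS = 64.9%

64.9


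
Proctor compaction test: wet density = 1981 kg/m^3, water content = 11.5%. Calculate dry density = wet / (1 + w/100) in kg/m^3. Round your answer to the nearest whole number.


Step 1: Dry density = wet density / (1 + w/100)
Step 2: Dry density = 1981 / (1 + 11.5/100)
Step 3: Dry density = 1981 / 1.115
Step 4: Dry density = 1777 kg/m^3

1777


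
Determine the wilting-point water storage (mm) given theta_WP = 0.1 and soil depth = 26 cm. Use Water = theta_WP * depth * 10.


Step 1: Water (mm) = theta_WP * depth * 10
Step 2: Water = 0.1 * 26 * 10
Step 3: Water = 26.0 mm

26.0


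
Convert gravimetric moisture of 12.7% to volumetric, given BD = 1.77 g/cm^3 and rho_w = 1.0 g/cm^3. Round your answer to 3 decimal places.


Step 1: theta = (w / 100) * BD / rho_w
Step 2: theta = (12.7 / 100) * 1.77 / 1.0
Step 3: theta = 0.127 * 1.77
Step 4: theta = 0.225

0.225


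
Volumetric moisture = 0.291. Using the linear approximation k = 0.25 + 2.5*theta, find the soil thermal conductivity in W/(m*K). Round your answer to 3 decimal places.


Step 1: k = 0.25 + 2.5 * theta
Step 2: k = 0.25 + 2.5 * 0.291
Step 3: k = 0.25 + 0.728
Step 4: k = 0.978 W/(m*K)

0.978


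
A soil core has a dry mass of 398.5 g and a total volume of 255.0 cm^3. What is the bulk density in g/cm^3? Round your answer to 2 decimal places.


Step 1: Identify the formula: BD = dry mass / volume
Step 2: Substitute values: BD = 398.5 / 255.0
Step 3: BD = 1.56 g/cm^3

1.56


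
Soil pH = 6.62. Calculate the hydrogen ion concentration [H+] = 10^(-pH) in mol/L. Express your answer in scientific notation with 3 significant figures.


Step 1: [H+] = 10^(-pH)
Step 2: [H+] = 10^(-6.62)
Step 3: [H+] = 2.40e-07 mol/L

2.40e-07


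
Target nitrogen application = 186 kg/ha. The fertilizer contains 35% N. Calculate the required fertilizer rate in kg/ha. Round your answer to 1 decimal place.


Step 1: Fertilizer rate = target N / (N content / 100)
Step 2: Rate = 186 / (35 / 100)
Step 3: Rate = 186 / 0.35
Step 4: Rate = 531.4 kg/ha

531.4


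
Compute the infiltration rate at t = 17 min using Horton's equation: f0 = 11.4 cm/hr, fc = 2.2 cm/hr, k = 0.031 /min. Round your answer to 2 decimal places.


Step 1: f = fc + (f0 - fc) * exp(-k * t)
Step 2: exp(-0.031 * 17) = 0.590373
Step 3: f = 2.2 + (11.4 - 2.2) * 0.590373
Step 4: f = 2.2 + 9.2 * 0.590373
Step 5: f = 7.63 cm/hr

7.63


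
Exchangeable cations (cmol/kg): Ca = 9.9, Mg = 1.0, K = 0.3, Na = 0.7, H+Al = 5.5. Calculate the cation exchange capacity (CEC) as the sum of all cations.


Step 1: CEC = Ca + Mg + K + Na + (H+Al)
Step 2: CEC = 9.9 + 1.0 + 0.3 + 0.7 + 5.5
Step 3: CEC = 17.4 cmol/kg

17.4


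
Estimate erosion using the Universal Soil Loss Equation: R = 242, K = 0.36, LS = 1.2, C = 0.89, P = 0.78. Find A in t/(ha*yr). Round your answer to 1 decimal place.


Step 1: A = R * K * LS * C * P
Step 2: R * K = 242 * 0.36 = 87.12
Step 3: (R*K) * LS = 87.12 * 1.2 = 104.544
Step 4: * C * P = 104.544 * 0.89 * 0.78 = 72.6
Step 5: A = 72.6 t/(ha*yr)

72.6


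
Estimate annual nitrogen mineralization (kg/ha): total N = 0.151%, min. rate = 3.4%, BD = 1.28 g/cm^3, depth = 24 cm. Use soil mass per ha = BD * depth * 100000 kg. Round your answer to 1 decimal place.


Step 1: Soil mass per ha = BD * depth * 100000 = 1.28 * 24 * 100000 = 3072000 kg
Step 2: Total N pool = soil mass * N%/100 = 3072000 * 0.151/100 = 4638.72 kg/ha
Step 3: N mineralized = N pool * rate%/100 = 4638.72 * 3.4/100 = 157.7 kg/ha/yr

157.7


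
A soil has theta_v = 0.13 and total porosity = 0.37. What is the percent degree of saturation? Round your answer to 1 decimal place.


Step 1: S = 100 * theta_v / n
Step 2: S = 100 * 0.13 / 0.37
Step 3: S = 35.1%

35.1


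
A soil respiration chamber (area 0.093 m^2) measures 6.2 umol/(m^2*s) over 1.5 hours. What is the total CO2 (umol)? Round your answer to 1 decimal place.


Step 1: Convert time to seconds: 1.5 hr * 3600 = 5400.0 s
Step 2: Total = flux * area * time_s
Step 3: Total = 6.2 * 0.093 * 5400.0
Step 4: Total = 3113.6 umol

3113.6


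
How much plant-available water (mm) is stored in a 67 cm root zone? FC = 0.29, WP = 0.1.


Step 1: Available water = (FC - WP) * depth * 10
Step 2: AW = (0.29 - 0.1) * 67 * 10
Step 3: AW = 0.19 * 67 * 10
Step 4: AW = 127.3 mm

127.3


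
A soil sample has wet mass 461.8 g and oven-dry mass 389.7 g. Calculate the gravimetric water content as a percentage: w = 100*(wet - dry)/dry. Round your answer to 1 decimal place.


Step 1: Water mass = wet - dry = 461.8 - 389.7 = 72.1 g
Step 2: w = 100 * water mass / dry mass
Step 3: w = 100 * 72.1 / 389.7 = 18.5%

18.5


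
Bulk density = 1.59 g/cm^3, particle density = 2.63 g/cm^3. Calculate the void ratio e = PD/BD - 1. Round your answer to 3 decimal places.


Step 1: e = PD / BD - 1
Step 2: e = 2.63 / 1.59 - 1
Step 3: e = 1.65409 - 1
Step 4: e = 0.654

0.654


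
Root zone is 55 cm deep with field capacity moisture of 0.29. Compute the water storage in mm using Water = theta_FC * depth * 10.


Step 1: Water (mm) = theta_FC * depth (cm) * 10
Step 2: Water = 0.29 * 55 * 10
Step 3: Water = 159.5 mm

159.5


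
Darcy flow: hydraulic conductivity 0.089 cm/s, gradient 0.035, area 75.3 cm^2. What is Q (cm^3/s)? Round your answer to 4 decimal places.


Step 1: Apply Darcy's law: Q = K * i * A
Step 2: Q = 0.089 * 0.035 * 75.3
Step 3: Q = 0.2346 cm^3/s

0.2346


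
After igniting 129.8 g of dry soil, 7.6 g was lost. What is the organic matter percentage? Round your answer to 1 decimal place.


Step 1: OM% = 100 * LOI / sample mass
Step 2: OM = 100 * 7.6 / 129.8
Step 3: OM = 5.9%

5.9


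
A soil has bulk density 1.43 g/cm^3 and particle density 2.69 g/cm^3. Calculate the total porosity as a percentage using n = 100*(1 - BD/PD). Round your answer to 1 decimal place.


Step 1: Formula: n = 100 * (1 - BD / PD)
Step 2: n = 100 * (1 - 1.43 / 2.69)
Step 3: n = 100 * (1 - 0.5316)
Step 4: n = 46.8%

46.8


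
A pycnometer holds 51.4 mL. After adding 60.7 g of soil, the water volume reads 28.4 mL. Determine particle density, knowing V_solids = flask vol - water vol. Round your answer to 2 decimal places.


Step 1: Volume of solids = flask volume - water volume with soil
Step 2: V_solids = 51.4 - 28.4 = 23.0 mL
Step 3: Particle density = mass / V_solids = 60.7 / 23.0 = 2.64 g/cm^3

2.64


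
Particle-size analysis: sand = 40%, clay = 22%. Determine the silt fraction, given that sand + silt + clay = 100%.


Step 1: sand + silt + clay = 100%
Step 2: silt = 100 - sand - clay
Step 3: silt = 100 - 40 - 22
Step 4: silt = 38%

38


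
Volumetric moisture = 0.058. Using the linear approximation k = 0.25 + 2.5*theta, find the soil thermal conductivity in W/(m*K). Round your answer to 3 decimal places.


Step 1: k = 0.25 + 2.5 * theta
Step 2: k = 0.25 + 2.5 * 0.058
Step 3: k = 0.25 + 0.145
Step 4: k = 0.395 W/(m*K)

0.395


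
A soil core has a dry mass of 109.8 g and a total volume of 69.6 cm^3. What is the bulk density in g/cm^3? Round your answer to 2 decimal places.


Step 1: Identify the formula: BD = dry mass / volume
Step 2: Substitute values: BD = 109.8 / 69.6
Step 3: BD = 1.58 g/cm^3

1.58


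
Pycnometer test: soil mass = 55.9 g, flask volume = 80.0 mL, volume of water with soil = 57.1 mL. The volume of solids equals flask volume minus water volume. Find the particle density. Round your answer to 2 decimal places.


Step 1: Volume of solids = flask volume - water volume with soil
Step 2: V_solids = 80.0 - 57.1 = 22.9 mL
Step 3: Particle density = mass / V_solids = 55.9 / 22.9 = 2.44 g/cm^3

2.44


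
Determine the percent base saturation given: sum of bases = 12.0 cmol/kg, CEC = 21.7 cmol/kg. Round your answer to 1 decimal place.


Step 1: BS = 100 * (sum of bases) / CEC
Step 2: BS = 100 * 12.0 / 21.7
Step 3: BS = 55.3%

55.3


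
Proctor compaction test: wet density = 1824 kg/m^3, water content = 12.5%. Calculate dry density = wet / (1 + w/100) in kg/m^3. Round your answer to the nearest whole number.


Step 1: Dry density = wet density / (1 + w/100)
Step 2: Dry density = 1824 / (1 + 12.5/100)
Step 3: Dry density = 1824 / 1.125
Step 4: Dry density = 1621 kg/m^3

1621


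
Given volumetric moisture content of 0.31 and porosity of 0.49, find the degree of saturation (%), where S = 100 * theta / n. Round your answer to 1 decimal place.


Step 1: S = 100 * theta_v / n
Step 2: S = 100 * 0.31 / 0.49
Step 3: S = 63.3%

63.3


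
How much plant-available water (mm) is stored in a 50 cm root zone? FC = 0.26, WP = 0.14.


Step 1: Available water = (FC - WP) * depth * 10
Step 2: AW = (0.26 - 0.14) * 50 * 10
Step 3: AW = 0.12 * 50 * 10
Step 4: AW = 60.0 mm

60.0


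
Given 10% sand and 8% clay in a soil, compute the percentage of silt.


Step 1: sand + silt + clay = 100%
Step 2: silt = 100 - sand - clay
Step 3: silt = 100 - 10 - 8
Step 4: silt = 82%

82


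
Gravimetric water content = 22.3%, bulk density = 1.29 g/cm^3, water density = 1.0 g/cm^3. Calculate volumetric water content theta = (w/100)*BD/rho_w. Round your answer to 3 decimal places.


Step 1: theta = (w / 100) * BD / rho_w
Step 2: theta = (22.3 / 100) * 1.29 / 1.0
Step 3: theta = 0.223 * 1.29
Step 4: theta = 0.288

0.288


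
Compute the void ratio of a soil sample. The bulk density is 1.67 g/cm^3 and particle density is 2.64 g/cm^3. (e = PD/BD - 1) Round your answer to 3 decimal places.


Step 1: e = PD / BD - 1
Step 2: e = 2.64 / 1.67 - 1
Step 3: e = 1.58084 - 1
Step 4: e = 0.581

0.581


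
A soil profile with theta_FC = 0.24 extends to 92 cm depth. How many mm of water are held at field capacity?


Step 1: Water (mm) = theta_FC * depth (cm) * 10
Step 2: Water = 0.24 * 92 * 10
Step 3: Water = 220.8 mm

220.8


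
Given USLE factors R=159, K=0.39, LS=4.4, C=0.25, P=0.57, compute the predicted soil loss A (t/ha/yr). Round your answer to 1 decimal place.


Step 1: A = R * K * LS * C * P
Step 2: R * K = 159 * 0.39 = 62.01
Step 3: (R*K) * LS = 62.01 * 4.4 = 272.844
Step 4: * C * P = 272.844 * 0.25 * 0.57 = 38.9
Step 5: A = 38.9 t/(ha*yr)

38.9


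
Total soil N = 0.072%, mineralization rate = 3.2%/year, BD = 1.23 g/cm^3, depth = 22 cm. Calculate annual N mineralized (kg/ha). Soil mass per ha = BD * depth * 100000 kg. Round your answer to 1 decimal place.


Step 1: Soil mass per ha = BD * depth * 100000 = 1.23 * 22 * 100000 = 2706000 kg
Step 2: Total N pool = soil mass * N%/100 = 2706000 * 0.072/100 = 1948.32 kg/ha
Step 3: N mineralized = N pool * rate%/100 = 1948.32 * 3.2/100 = 62.3 kg/ha/yr

62.3


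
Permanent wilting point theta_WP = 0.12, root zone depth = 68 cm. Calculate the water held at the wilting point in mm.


Step 1: Water (mm) = theta_WP * depth * 10
Step 2: Water = 0.12 * 68 * 10
Step 3: Water = 81.6 mm

81.6


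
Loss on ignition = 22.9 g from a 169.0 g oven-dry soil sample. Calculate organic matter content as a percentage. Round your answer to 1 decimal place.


Step 1: OM% = 100 * LOI / sample mass
Step 2: OM = 100 * 22.9 / 169.0
Step 3: OM = 13.6%

13.6


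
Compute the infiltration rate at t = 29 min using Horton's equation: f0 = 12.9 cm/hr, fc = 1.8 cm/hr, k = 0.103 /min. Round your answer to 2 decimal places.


Step 1: f = fc + (f0 - fc) * exp(-k * t)
Step 2: exp(-0.103 * 29) = 0.050439
Step 3: f = 1.8 + (12.9 - 1.8) * 0.050439
Step 4: f = 1.8 + 11.1 * 0.050439
Step 5: f = 2.36 cm/hr

2.36


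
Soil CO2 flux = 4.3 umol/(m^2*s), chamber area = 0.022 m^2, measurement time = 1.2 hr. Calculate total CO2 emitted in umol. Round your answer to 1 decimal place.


Step 1: Convert time to seconds: 1.2 hr * 3600 = 4320.0 s
Step 2: Total = flux * area * time_s
Step 3: Total = 4.3 * 0.022 * 4320.0
Step 4: Total = 408.7 umol

408.7


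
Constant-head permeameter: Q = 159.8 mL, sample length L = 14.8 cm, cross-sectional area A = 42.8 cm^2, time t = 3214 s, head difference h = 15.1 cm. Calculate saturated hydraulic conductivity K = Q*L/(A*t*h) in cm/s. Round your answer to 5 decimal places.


Step 1: K = Q * L / (A * t * h)
Step 2: Numerator = 159.8 * 14.8 = 2365.04
Step 3: Denominator = 42.8 * 3214 * 15.1 = 2077143.92
Step 4: K = 2365.04 / 2077143.92 = 0.00114 cm/s

0.00114


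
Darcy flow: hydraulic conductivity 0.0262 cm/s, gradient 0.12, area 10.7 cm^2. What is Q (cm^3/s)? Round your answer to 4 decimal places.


Step 1: Apply Darcy's law: Q = K * i * A
Step 2: Q = 0.0262 * 0.12 * 10.7
Step 3: Q = 0.0336 cm^3/s

0.0336


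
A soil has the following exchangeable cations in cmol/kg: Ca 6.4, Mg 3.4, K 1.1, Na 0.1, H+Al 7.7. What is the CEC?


Step 1: CEC = Ca + Mg + K + Na + (H+Al)
Step 2: CEC = 6.4 + 3.4 + 1.1 + 0.1 + 7.7
Step 3: CEC = 18.7 cmol/kg

18.7


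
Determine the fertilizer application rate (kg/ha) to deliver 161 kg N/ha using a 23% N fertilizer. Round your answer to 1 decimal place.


Step 1: Fertilizer rate = target N / (N content / 100)
Step 2: Rate = 161 / (23 / 100)
Step 3: Rate = 161 / 0.23
Step 4: Rate = 700.0 kg/ha

700.0


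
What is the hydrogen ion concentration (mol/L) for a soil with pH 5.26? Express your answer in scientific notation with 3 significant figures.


Step 1: [H+] = 10^(-pH)
Step 2: [H+] = 10^(-5.26)
Step 3: [H+] = 5.50e-06 mol/L

5.50e-06


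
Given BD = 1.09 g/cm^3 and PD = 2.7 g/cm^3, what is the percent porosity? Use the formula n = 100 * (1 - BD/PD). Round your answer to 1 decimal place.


Step 1: Formula: n = 100 * (1 - BD / PD)
Step 2: n = 100 * (1 - 1.09 / 2.7)
Step 3: n = 100 * (1 - 0.4037)
Step 4: n = 59.6%

59.6


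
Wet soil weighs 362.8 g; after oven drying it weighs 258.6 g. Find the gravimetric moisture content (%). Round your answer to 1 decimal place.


Step 1: Water mass = wet - dry = 362.8 - 258.6 = 104.2 g
Step 2: w = 100 * water mass / dry mass
Step 3: w = 100 * 104.2 / 258.6 = 40.3%

40.3


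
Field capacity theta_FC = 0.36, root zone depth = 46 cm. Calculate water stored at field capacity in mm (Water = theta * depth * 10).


Step 1: Water (mm) = theta_FC * depth (cm) * 10
Step 2: Water = 0.36 * 46 * 10
Step 3: Water = 165.6 mm

165.6


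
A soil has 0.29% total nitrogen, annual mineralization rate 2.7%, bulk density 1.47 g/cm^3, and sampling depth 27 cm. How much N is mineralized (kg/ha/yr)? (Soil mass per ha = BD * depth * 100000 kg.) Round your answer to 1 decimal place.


Step 1: Soil mass per ha = BD * depth * 100000 = 1.47 * 27 * 100000 = 3969000 kg
Step 2: Total N pool = soil mass * N%/100 = 3969000 * 0.29/100 = 11510.1 kg/ha
Step 3: N mineralized = N pool * rate%/100 = 11510.1 * 2.7/100 = 310.8 kg/ha/yr

310.8


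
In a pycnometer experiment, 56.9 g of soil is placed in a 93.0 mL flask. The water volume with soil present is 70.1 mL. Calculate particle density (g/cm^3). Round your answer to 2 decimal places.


Step 1: Volume of solids = flask volume - water volume with soil
Step 2: V_solids = 93.0 - 70.1 = 22.9 mL
Step 3: Particle density = mass / V_solids = 56.9 / 22.9 = 2.48 g/cm^3

2.48


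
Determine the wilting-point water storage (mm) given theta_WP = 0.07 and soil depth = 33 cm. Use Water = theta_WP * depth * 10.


Step 1: Water (mm) = theta_WP * depth * 10
Step 2: Water = 0.07 * 33 * 10
Step 3: Water = 23.1 mm

23.1


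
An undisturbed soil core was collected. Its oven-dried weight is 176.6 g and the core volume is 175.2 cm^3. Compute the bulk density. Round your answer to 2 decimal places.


Step 1: Identify the formula: BD = dry mass / volume
Step 2: Substitute values: BD = 176.6 / 175.2
Step 3: BD = 1.01 g/cm^3

1.01


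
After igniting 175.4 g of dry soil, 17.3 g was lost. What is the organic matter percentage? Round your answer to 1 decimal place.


Step 1: OM% = 100 * LOI / sample mass
Step 2: OM = 100 * 17.3 / 175.4
Step 3: OM = 9.9%

9.9


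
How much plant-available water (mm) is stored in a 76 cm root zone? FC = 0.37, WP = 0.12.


Step 1: Available water = (FC - WP) * depth * 10
Step 2: AW = (0.37 - 0.12) * 76 * 10
Step 3: AW = 0.25 * 76 * 10
Step 4: AW = 190.0 mm

190.0


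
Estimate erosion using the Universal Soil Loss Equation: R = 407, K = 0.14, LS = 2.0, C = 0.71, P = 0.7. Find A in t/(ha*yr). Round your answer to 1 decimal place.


Step 1: A = R * K * LS * C * P
Step 2: R * K = 407 * 0.14 = 56.98
Step 3: (R*K) * LS = 56.98 * 2.0 = 113.96
Step 4: * C * P = 113.96 * 0.71 * 0.7 = 56.6
Step 5: A = 56.6 t/(ha*yr)

56.6


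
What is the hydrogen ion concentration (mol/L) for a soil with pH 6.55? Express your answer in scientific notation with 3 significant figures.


Step 1: [H+] = 10^(-pH)
Step 2: [H+] = 10^(-6.55)
Step 3: [H+] = 2.82e-07 mol/L

2.82e-07


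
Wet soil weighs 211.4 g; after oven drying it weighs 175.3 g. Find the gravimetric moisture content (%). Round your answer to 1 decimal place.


Step 1: Water mass = wet - dry = 211.4 - 175.3 = 36.1 g
Step 2: w = 100 * water mass / dry mass
Step 3: w = 100 * 36.1 / 175.3 = 20.6%

20.6


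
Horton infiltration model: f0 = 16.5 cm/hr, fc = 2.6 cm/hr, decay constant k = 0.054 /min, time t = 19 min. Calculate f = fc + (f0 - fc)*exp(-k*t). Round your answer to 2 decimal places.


Step 1: f = fc + (f0 - fc) * exp(-k * t)
Step 2: exp(-0.054 * 19) = 0.358438
Step 3: f = 2.6 + (16.5 - 2.6) * 0.358438
Step 4: f = 2.6 + 13.9 * 0.358438
Step 5: f = 7.58 cm/hr

7.58


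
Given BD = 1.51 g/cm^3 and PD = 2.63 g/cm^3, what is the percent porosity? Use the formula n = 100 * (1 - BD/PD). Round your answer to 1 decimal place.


Step 1: Formula: n = 100 * (1 - BD / PD)
Step 2: n = 100 * (1 - 1.51 / 2.63)
Step 3: n = 100 * (1 - 0.57414)
Step 4: n = 42.6%

42.6


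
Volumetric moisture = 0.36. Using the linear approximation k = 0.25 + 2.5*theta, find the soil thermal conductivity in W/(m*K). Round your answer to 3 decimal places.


Step 1: k = 0.25 + 2.5 * theta
Step 2: k = 0.25 + 2.5 * 0.36
Step 3: k = 0.25 + 0.9
Step 4: k = 1.15 W/(m*K)

1.15


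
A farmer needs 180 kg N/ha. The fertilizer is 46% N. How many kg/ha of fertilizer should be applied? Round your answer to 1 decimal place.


Step 1: Fertilizer rate = target N / (N content / 100)
Step 2: Rate = 180 / (46 / 100)
Step 3: Rate = 180 / 0.46
Step 4: Rate = 391.3 kg/ha

391.3


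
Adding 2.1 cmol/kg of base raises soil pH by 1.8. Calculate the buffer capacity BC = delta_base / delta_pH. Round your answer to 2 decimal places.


Step 1: BC = change in base / change in pH
Step 2: BC = 2.1 / 1.8
Step 3: BC = 1.17 cmol/(kg*pH unit)

1.17


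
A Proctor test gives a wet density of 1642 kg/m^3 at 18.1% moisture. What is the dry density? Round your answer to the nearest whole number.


Step 1: Dry density = wet density / (1 + w/100)
Step 2: Dry density = 1642 / (1 + 18.1/100)
Step 3: Dry density = 1642 / 1.181
Step 4: Dry density = 1390 kg/m^3

1390


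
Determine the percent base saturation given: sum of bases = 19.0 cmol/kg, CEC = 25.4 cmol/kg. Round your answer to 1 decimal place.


Step 1: BS = 100 * (sum of bases) / CEC
Step 2: BS = 100 * 19.0 / 25.4
Step 3: BS = 74.8%

74.8


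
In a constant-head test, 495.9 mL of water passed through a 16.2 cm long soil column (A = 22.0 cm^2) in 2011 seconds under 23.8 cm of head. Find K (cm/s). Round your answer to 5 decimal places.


Step 1: K = Q * L / (A * t * h)
Step 2: Numerator = 495.9 * 16.2 = 8033.58
Step 3: Denominator = 22.0 * 2011 * 23.8 = 1052959.6
Step 4: K = 8033.58 / 1052959.6 = 0.00763 cm/s

0.00763


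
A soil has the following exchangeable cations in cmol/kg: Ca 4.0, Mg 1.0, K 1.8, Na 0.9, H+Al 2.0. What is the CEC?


Step 1: CEC = Ca + Mg + K + Na + (H+Al)
Step 2: CEC = 4.0 + 1.0 + 1.8 + 0.9 + 2.0
Step 3: CEC = 9.7 cmol/kg

9.7


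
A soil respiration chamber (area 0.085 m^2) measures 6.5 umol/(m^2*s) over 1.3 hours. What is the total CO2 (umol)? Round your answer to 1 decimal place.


Step 1: Convert time to seconds: 1.3 hr * 3600 = 4680.0 s
Step 2: Total = flux * area * time_s
Step 3: Total = 6.5 * 0.085 * 4680.0
Step 4: Total = 2585.7 umol

2585.7


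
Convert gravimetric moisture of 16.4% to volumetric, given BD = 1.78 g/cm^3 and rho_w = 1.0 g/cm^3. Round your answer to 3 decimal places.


Step 1: theta = (w / 100) * BD / rho_w
Step 2: theta = (16.4 / 100) * 1.78 / 1.0
Step 3: theta = 0.164 * 1.78
Step 4: theta = 0.292

0.292


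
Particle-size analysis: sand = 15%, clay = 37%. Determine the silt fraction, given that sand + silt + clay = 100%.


Step 1: sand + silt + clay = 100%
Step 2: silt = 100 - sand - clay
Step 3: silt = 100 - 15 - 37
Step 4: silt = 48%

48


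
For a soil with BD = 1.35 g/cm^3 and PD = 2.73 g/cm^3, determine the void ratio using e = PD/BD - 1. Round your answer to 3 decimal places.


Step 1: e = PD / BD - 1
Step 2: e = 2.73 / 1.35 - 1
Step 3: e = 2.02222 - 1
Step 4: e = 1.022

1.022


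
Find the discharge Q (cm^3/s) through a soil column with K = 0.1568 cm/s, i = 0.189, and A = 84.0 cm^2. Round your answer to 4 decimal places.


Step 1: Apply Darcy's law: Q = K * i * A
Step 2: Q = 0.1568 * 0.189 * 84.0
Step 3: Q = 2.4894 cm^3/s

2.4894


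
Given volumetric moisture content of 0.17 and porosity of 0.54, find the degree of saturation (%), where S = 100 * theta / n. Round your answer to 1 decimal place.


Step 1: S = 100 * theta_v / n
Step 2: S = 100 * 0.17 / 0.54
Step 3: S = 31.5%

31.5


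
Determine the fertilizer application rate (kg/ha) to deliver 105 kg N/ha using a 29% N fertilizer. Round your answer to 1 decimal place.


Step 1: Fertilizer rate = target N / (N content / 100)
Step 2: Rate = 105 / (29 / 100)
Step 3: Rate = 105 / 0.29
Step 4: Rate = 362.1 kg/ha

362.1


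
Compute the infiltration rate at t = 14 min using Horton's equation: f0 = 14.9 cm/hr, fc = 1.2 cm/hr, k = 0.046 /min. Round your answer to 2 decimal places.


Step 1: f = fc + (f0 - fc) * exp(-k * t)
Step 2: exp(-0.046 * 14) = 0.525187
Step 3: f = 1.2 + (14.9 - 1.2) * 0.525187
Step 4: f = 1.2 + 13.7 * 0.525187
Step 5: f = 8.4 cm/hr

8.4


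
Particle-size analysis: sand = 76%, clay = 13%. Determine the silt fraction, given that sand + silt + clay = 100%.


Step 1: sand + silt + clay = 100%
Step 2: silt = 100 - sand - clay
Step 3: silt = 100 - 76 - 13
Step 4: silt = 11%

11


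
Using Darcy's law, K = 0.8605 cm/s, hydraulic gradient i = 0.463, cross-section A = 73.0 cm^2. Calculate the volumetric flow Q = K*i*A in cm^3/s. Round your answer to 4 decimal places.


Step 1: Apply Darcy's law: Q = K * i * A
Step 2: Q = 0.8605 * 0.463 * 73.0
Step 3: Q = 29.084 cm^3/s

29.084


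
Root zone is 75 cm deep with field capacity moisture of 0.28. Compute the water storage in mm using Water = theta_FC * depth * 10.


Step 1: Water (mm) = theta_FC * depth (cm) * 10
Step 2: Water = 0.28 * 75 * 10
Step 3: Water = 210.0 mm

210.0


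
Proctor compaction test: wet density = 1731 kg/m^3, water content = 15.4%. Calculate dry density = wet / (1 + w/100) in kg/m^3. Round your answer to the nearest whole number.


Step 1: Dry density = wet density / (1 + w/100)
Step 2: Dry density = 1731 / (1 + 15.4/100)
Step 3: Dry density = 1731 / 1.154
Step 4: Dry density = 1500 kg/m^3

1500


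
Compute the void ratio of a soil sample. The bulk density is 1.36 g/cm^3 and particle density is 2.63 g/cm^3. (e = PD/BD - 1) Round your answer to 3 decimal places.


Step 1: e = PD / BD - 1
Step 2: e = 2.63 / 1.36 - 1
Step 3: e = 1.93382 - 1
Step 4: e = 0.934

0.934


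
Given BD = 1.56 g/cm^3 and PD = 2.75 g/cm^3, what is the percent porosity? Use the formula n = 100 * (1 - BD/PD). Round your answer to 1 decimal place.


Step 1: Formula: n = 100 * (1 - BD / PD)
Step 2: n = 100 * (1 - 1.56 / 2.75)
Step 3: n = 100 * (1 - 0.56727)
Step 4: n = 43.3%

43.3


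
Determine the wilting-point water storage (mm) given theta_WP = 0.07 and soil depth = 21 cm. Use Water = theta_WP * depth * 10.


Step 1: Water (mm) = theta_WP * depth * 10
Step 2: Water = 0.07 * 21 * 10
Step 3: Water = 14.7 mm

14.7


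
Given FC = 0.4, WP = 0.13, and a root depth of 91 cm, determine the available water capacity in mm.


Step 1: Available water = (FC - WP) * depth * 10
Step 2: AW = (0.4 - 0.13) * 91 * 10
Step 3: AW = 0.27 * 91 * 10
Step 4: AW = 245.7 mm

245.7


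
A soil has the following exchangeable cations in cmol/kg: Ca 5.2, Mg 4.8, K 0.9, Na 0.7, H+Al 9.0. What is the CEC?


Step 1: CEC = Ca + Mg + K + Na + (H+Al)
Step 2: CEC = 5.2 + 4.8 + 0.9 + 0.7 + 9.0
Step 3: CEC = 20.6 cmol/kg

20.6


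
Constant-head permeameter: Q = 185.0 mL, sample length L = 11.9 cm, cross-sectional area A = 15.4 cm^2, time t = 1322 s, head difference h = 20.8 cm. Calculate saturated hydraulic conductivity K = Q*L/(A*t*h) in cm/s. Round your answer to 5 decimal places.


Step 1: K = Q * L / (A * t * h)
Step 2: Numerator = 185.0 * 11.9 = 2201.5
Step 3: Denominator = 15.4 * 1322 * 20.8 = 423463.04
Step 4: K = 2201.5 / 423463.04 = 0.0052 cm/s

0.0052


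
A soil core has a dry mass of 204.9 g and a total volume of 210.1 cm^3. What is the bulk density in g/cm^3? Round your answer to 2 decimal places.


Step 1: Identify the formula: BD = dry mass / volume
Step 2: Substitute values: BD = 204.9 / 210.1
Step 3: BD = 0.98 g/cm^3

0.98


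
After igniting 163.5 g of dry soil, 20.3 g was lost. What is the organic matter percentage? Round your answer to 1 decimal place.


Step 1: OM% = 100 * LOI / sample mass
Step 2: OM = 100 * 20.3 / 163.5
Step 3: OM = 12.4%

12.4


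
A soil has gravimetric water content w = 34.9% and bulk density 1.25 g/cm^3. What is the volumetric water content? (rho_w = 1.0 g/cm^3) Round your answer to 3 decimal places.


Step 1: theta = (w / 100) * BD / rho_w
Step 2: theta = (34.9 / 100) * 1.25 / 1.0
Step 3: theta = 0.349 * 1.25
Step 4: theta = 0.436

0.436


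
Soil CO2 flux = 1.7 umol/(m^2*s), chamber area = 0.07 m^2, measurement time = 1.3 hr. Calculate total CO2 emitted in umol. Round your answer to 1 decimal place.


Step 1: Convert time to seconds: 1.3 hr * 3600 = 4680.0 s
Step 2: Total = flux * area * time_s
Step 3: Total = 1.7 * 0.07 * 4680.0
Step 4: Total = 556.9 umol

556.9


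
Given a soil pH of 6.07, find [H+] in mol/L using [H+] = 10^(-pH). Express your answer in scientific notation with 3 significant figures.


Step 1: [H+] = 10^(-pH)
Step 2: [H+] = 10^(-6.07)
Step 3: [H+] = 8.51e-07 mol/L

8.51e-07


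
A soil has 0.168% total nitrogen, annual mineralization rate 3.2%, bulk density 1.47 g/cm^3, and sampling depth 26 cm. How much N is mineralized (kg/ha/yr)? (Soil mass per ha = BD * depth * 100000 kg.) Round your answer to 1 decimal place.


Step 1: Soil mass per ha = BD * depth * 100000 = 1.47 * 26 * 100000 = 3822000 kg
Step 2: Total N pool = soil mass * N%/100 = 3822000 * 0.168/100 = 6420.96 kg/ha
Step 3: N mineralized = N pool * rate%/100 = 6420.96 * 3.2/100 = 205.5 kg/ha/yr

205.5


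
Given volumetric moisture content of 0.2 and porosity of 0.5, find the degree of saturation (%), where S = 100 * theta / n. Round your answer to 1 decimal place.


Step 1: S = 100 * theta_v / n
Step 2: S = 100 * 0.2 / 0.5
Step 3: S = 40.0%

40.0


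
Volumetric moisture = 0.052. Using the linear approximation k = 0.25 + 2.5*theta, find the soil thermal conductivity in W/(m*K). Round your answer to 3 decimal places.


Step 1: k = 0.25 + 2.5 * theta
Step 2: k = 0.25 + 2.5 * 0.052
Step 3: k = 0.25 + 0.13
Step 4: k = 0.38 W/(m*K)

0.38


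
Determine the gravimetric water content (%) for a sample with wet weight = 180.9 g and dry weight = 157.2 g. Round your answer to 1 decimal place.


Step 1: Water mass = wet - dry = 180.9 - 157.2 = 23.7 g
Step 2: w = 100 * water mass / dry mass
Step 3: w = 100 * 23.7 / 157.2 = 15.1%

15.1


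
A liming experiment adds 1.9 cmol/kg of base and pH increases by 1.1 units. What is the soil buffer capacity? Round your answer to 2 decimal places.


Step 1: BC = change in base / change in pH
Step 2: BC = 1.9 / 1.1
Step 3: BC = 1.73 cmol/(kg*pH unit)

1.73


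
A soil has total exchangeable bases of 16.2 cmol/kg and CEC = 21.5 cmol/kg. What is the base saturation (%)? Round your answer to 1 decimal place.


Step 1: BS = 100 * (sum of bases) / CEC
Step 2: BS = 100 * 16.2 / 21.5
Step 3: BS = 75.3%

75.3


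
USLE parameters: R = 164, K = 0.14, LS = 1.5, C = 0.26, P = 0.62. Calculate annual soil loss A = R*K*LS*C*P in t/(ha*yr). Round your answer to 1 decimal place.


Step 1: A = R * K * LS * C * P
Step 2: R * K = 164 * 0.14 = 22.96
Step 3: (R*K) * LS = 22.96 * 1.5 = 34.44
Step 4: * C * P = 34.44 * 0.26 * 0.62 = 5.6
Step 5: A = 5.6 t/(ha*yr)

5.6


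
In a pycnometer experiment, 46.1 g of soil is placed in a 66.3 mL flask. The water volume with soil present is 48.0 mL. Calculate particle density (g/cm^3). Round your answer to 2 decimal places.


Step 1: Volume of solids = flask volume - water volume with soil
Step 2: V_solids = 66.3 - 48.0 = 18.3 mL
Step 3: Particle density = mass / V_solids = 46.1 / 18.3 = 2.52 g/cm^3

2.52


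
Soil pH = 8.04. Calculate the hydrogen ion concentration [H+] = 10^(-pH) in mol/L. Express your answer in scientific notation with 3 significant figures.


Step 1: [H+] = 10^(-pH)
Step 2: [H+] = 10^(-8.04)
Step 3: [H+] = 9.12e-09 mol/L

9.12e-09


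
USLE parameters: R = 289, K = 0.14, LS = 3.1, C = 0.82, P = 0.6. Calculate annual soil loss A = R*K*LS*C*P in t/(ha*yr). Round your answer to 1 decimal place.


Step 1: A = R * K * LS * C * P
Step 2: R * K = 289 * 0.14 = 40.46
Step 3: (R*K) * LS = 40.46 * 3.1 = 125.426
Step 4: * C * P = 125.426 * 0.82 * 0.6 = 61.7
Step 5: A = 61.7 t/(ha*yr)

61.7


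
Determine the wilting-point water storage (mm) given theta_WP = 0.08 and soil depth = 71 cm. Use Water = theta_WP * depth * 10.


Step 1: Water (mm) = theta_WP * depth * 10
Step 2: Water = 0.08 * 71 * 10
Step 3: Water = 56.8 mm

56.8
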